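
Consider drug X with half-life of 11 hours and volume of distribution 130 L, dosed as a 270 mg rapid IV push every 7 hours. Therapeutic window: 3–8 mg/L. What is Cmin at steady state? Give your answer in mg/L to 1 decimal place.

Over one 7-h interval, 7/11 ≈ 0.63636 half-lives elapse, leaving f ≈ 0.6433 of each dose.
Each bolus raises the concentration by D/Vd = 270/130 ≈ 2.077 mg/L.
Steady-state trough Cmin,ss = C₀·f/(1−f) ≈ 2.077 × 0.6433/0.3567 ≈ 3.746 mg/L.
Trough 3.7 mg/L vs MEC 3 mg/L: adequate.

3.7 mg/L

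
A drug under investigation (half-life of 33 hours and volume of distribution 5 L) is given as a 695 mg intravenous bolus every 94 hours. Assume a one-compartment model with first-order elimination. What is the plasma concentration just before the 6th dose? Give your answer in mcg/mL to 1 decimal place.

f = (1/2)^(τ/t½) = (1/2)^(94/33) ≈ 0.1388.
C₀ = D/Vd = 695/5 ≈ 139.000 mcg/mL.
Before the 6th dose, 5 doses have been given. Superposition: Cmin = C₀·(f + f² + … + f^5).
≈ 139.000 × (0.1388 + 0.0193 + 0.0027 + 0.0004 + 0.0001) ≈ 139.000 × 0.1613 ≈ 22.421 mcg/mL.

22.4 mcg/mL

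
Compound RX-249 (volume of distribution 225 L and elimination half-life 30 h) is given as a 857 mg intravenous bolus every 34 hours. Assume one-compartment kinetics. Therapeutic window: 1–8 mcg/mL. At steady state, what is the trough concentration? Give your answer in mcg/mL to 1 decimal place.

τ/t½ = 34/30 ≈ 1.1333, so fraction remaining f = (1/2)^(34/30) ≈ 0.4559.
Accumulation ratio R = 1/(1 − f) ≈ 1/0.5441 ≈ 1.8379.
Single-dose peak C₀ = D/Vd = 857/225 ≈ 3.809 mcg/mL.
Steady-state peak Cmax,ss = C₀·R ≈ 3.809 × 1.8379 ≈ 7.001 mcg/mL.
One interval later, Cmin,ss = Cmax,ss·e^(−kτ) ≈ 7.001 × 0.4559 ≈ 3.192 mcg/mL.
Trough 3.2 mcg/mL vs MEC 1 mcg/mL: adequate.

3.2 mcg/mL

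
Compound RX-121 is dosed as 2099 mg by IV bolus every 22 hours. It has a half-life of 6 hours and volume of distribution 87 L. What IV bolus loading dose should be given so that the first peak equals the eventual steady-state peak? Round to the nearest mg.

2278 mg

f = (1/2)^(22/6) ≈ 0.078745; accumulation ratio R = 1/(1−f) ≈ 1.08548.
Loading dose to hit Cmax,ss on first dose: D_load = D_maint·R ≈ 2099 × 1.08548 ≈ 2278.42 mg.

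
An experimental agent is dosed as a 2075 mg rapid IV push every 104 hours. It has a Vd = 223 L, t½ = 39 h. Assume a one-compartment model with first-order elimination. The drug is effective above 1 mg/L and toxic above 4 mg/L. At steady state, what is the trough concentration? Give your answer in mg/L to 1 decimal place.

Over one 104-h interval, 104/39 ≈ 2.6667 half-lives elapse, leaving f ≈ 0.1575 of each dose.
Accumulation ratio R = 1/(1 − f) ≈ 1/0.8425 ≈ 1.1869.
Single-dose peak C₀ = D/Vd = 2075/223 ≈ 9.305 mg/L.
Cmax,ss = C₀/(1 − f) ≈ 9.305/0.8425 ≈ 11.045 mg/L.
Steady-state trough Cmin,ss = Cmax,ss·f ≈ 11.045 × 0.1575 ≈ 1.740 mg/L.
Trough 1.7 mg/L vs MEC 1 mg/L: adequate.

1.7 mg/L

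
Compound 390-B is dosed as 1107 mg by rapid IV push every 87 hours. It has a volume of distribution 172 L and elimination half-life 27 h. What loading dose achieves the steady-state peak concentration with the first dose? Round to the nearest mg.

1240 mg

f = (1/2)^(87/27) ≈ 0.107155; accumulation ratio R = 1/(1−f) ≈ 1.12002.
Loading dose to hit Cmax,ss on first dose: D_load = D_maint·R ≈ 1107 × 1.12002 ≈ 1239.86 mg.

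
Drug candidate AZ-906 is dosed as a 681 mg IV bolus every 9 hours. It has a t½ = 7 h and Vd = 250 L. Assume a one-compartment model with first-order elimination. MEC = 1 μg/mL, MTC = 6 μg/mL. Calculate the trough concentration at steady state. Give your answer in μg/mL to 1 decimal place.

1.9 μg/mL

k = ln2/t½ = ln2/7 ≈ 0.099021 h⁻¹; fraction remaining f = e^(−kτ) = e^(−0.099021×9) ≈ 0.4102.
At steady state, accumulation factor R = 1/(1 − e^(−kτ)) ≈ 1.6955.
Each bolus raises the concentration by D/Vd = 681/250 ≈ 2.724 μg/mL.
Steady-state peak Cmax,ss = C₀·R ≈ 2.724 × 1.6955 ≈ 4.619 μg/mL.
Steady-state trough Cmin,ss = Cmax,ss·f ≈ 4.619 × 0.4102 ≈ 1.895 μg/mL.
Trough 1.9 μg/mL vs MEC 1 μg/mL: adequate.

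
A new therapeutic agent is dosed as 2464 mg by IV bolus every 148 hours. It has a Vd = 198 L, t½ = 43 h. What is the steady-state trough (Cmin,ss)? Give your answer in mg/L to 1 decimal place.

1.3 mg/L

k = ln2/t½ = ln2/43 ≈ 0.016120 h⁻¹; fraction remaining f = e^(−kτ) = e^(−0.016120×148) ≈ 0.0920.
Single-dose peak C₀ = D/Vd = 2464/198 ≈ 12.444 mg/L.
Steady-state trough Cmin,ss = C₀·f/(1−f) ≈ 12.444 × 0.0920/0.9080 ≈ 1.261 mg/L.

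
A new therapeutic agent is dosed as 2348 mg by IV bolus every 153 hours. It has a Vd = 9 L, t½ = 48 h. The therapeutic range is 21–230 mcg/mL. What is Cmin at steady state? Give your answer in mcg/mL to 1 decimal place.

32.2 mcg/mL

k = ln2/t½ = ln2/48 ≈ 0.014441 h⁻¹; fraction remaining f = e^(−kτ) = e^(−0.014441×153) ≈ 0.1098.
Each bolus raises the concentration by D/Vd = 2348/9 ≈ 260.889 mcg/mL.
Steady-state trough Cmin,ss = C₀·f/(1−f) ≈ 260.889 × 0.1098/0.8902 ≈ 32.179 mcg/mL.
Trough 32.2 mcg/mL vs MEC 21 mcg/mL: adequate.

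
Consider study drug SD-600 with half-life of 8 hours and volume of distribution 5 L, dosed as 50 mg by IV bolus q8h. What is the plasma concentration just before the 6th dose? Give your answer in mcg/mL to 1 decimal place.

f = (1/2)^(τ/t½) = (1/2)^(8/8) ≈ 0.5000.
C₀ = D/Vd = 50/5 ≈ 10.000 mcg/mL.
Before the 6th dose, 5 doses have been given. Superposition: Cmin = C₀·(f + f² + … + f^5).
≈ 10.000 × (0.5000 + 0.2500 + 0.1250 + 0.0625 + 0.0313) ≈ 10.000 × 0.9688 ≈ 9.688 mcg/mL.

9.7 mcg/mL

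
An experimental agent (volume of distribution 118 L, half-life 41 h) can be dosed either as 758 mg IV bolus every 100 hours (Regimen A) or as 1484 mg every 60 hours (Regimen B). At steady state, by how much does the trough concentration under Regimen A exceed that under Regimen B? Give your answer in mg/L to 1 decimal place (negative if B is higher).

Regimen A: f = (1/2)^(100/41) ≈ 0.1844; Cmin,ss = (758/118)·f/(1−f) ≈ 1.452 mg/L.
Regimen B: f = (1/2)^(60/41) ≈ 0.3626; Cmin,ss = (1484/118)·f/(1−f) ≈ 7.154 mg/L.
Difference ≈ 1.452 − 7.154 ≈ -5.702 mg/L.

-5.7 mg/L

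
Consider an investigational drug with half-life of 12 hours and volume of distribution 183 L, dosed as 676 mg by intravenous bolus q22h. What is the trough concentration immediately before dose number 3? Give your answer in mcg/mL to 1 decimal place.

1.3 mcg/mL

f = (1/2)^(τ/t½) = (1/2)^(22/12) ≈ 0.2806.
C₀ = D/Vd = 676/183 ≈ 3.694 mcg/mL.
Before the 3rd dose, 2 doses have been given. Superposition: Cmin = C₀·(f + f²).
≈ 3.694 × (0.2806 + 0.0787) ≈ 3.694 × 0.3593 ≈ 1.327 mcg/mL.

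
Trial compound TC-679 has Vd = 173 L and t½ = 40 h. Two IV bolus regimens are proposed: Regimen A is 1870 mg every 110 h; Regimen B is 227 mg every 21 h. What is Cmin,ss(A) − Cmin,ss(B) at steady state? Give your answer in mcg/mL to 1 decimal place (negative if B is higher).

Regimen A: f = (1/2)^(110/40) ≈ 0.1487; Cmin,ss = (1870/173)·f/(1−f) ≈ 1.888 mcg/mL.
Regimen B: f = (1/2)^(21/40) ≈ 0.6950; Cmin,ss = (227/173)·f/(1−f) ≈ 2.990 mcg/mL.
Difference ≈ 1.888 − 2.990 ≈ -1.102 mcg/mL.

-1.1 mcg/mL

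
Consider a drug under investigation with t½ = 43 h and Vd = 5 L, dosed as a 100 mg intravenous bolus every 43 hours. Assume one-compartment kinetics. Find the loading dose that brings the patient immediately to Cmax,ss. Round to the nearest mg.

f = (1/2)^(43/43) ≈ 0.500000; accumulation ratio R = 1/(1−f) ≈ 2.00000.
Loading dose to hit Cmax,ss on first dose: D_load = D_maint·R ≈ 100 × 2.00000 ≈ 200.00 mg.

200 mg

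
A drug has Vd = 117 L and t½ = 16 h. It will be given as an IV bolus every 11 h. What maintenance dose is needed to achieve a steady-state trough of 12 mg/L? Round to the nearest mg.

τ/t½ = 11/16 ≈ 0.6875, so f = (1/2)^(11/16) ≈ 0.620929.
Cmin,ss = (D/Vd)·f/(1−f), so D = Cmin,ss·Vd·(1−f)/f.
D = 12 × 117 × (1−f)/f ≈ 12 × 117 × 0.61049 ≈ 857.13 mg.

857 mg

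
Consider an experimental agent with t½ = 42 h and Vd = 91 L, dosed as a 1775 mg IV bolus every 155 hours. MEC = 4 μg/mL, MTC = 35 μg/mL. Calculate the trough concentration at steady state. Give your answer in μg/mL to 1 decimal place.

1.6 μg/mL

τ/t½ = 155/42 ≈ 3.6905, so fraction remaining f = (1/2)^(155/42) ≈ 0.0775.
At steady state, accumulation factor R = 1/(1 − e^(−kτ)) ≈ 1.0840.
Each bolus raises the concentration by D/Vd = 1775/91 ≈ 19.505 μg/mL.
Steady-state peak Cmax,ss = C₀·R ≈ 19.505 × 1.0840 ≈ 21.143 μg/mL.
One interval later, Cmin,ss = Cmax,ss·e^(−kτ) ≈ 21.143 × 0.0775 ≈ 1.639 μg/mL.
Trough 1.6 μg/mL vs MEC 4 μg/mL: subtherapeutic.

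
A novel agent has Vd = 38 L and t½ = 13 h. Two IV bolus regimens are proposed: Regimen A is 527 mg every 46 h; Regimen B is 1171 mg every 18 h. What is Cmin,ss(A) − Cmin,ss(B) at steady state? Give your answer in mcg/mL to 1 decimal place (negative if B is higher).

Regimen A: f = (1/2)^(46/13) ≈ 0.0861; Cmin,ss = (527/38)·f/(1−f) ≈ 1.307 mcg/mL.
Regimen B: f = (1/2)^(18/13) ≈ 0.3830; Cmin,ss = (1171/38)·f/(1−f) ≈ 19.129 mcg/mL.
Difference ≈ 1.307 − 19.129 ≈ -17.822 mcg/mL.

-17.8 mcg/mL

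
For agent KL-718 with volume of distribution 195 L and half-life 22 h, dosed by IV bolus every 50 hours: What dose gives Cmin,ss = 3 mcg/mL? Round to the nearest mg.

τ/t½ = 50/22 ≈ 2.2727, so f = (1/2)^(50/22) ≈ 0.206938.
Cmin,ss = (D/Vd)·f/(1−f), so D = Cmin,ss·Vd·(1−f)/f.
D = 3 × 195 × (1−f)/f ≈ 3 × 195 × 3.83237 ≈ 2241.94 mg.

2242 mg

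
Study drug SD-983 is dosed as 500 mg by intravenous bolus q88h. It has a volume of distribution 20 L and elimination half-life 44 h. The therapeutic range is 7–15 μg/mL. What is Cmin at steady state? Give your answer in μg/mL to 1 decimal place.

8.3 μg/mL

The dosing interval is 2 half-lives, so f = 2^(−2) = 0.25.
At steady state, R = 1/(1 − 0.25) = 4/3.
Single-dose peak C₀ = D/Vd = 500/20 = 25 μg/mL.
Steady-state peak Cmax,ss = C₀·R = 25 × 4/3 ≈ 33.333 μg/mL.
Steady-state trough Cmin,ss = Cmax,ss·f ≈ 33.333 × 0.25 ≈ 8.333 μg/mL.
Trough 8.3 μg/mL vs MEC 7 μg/mL: adequate.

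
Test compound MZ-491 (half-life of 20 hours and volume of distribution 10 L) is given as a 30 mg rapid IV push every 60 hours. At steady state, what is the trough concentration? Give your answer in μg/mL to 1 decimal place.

0.4 μg/mL

The dosing interval is 3 half-lives, so f = 2^(−3) = 0.125.
Accumulation ratio R = 1/(1 − f) = 1/0.875 = 8/7.
Single-dose peak C₀ = D/Vd = 30/10 = 3 μg/mL.
Steady-state peak Cmax,ss = C₀·R = 3 × 8/7 ≈ 3.429 μg/mL.
Steady-state trough Cmin,ss = Cmax,ss·f ≈ 3.429 × 0.125 ≈ 0.429 μg/mL.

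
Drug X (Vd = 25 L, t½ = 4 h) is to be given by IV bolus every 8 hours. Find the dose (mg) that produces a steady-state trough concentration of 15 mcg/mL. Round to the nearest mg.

1125 mg

τ/t½ = 8/4 ≈ 2, so f = (1/2)^(8/4) ≈ 0.250000.
Cmin,ss = (D/Vd)·f/(1−f), so D = Cmin,ss·Vd·(1−f)/f.
D = 15 × 25 × (1−f)/f ≈ 15 × 25 × 3.00000 ≈ 1125.00 mg.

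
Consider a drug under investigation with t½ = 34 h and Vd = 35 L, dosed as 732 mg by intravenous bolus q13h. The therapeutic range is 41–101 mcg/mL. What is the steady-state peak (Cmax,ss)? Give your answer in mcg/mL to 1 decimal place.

89.8 mcg/mL

k = ln2/t½ = ln2/34 ≈ 0.020387 h⁻¹; fraction remaining f = e^(−kτ) = e^(−0.020387×13) ≈ 0.7672.
Accumulation ratio R = 1/(1 − f) ≈ 1/0.2328 ≈ 4.2955.
Single-dose peak C₀ = D/Vd = 732/35 ≈ 20.914 mcg/mL.
Steady-state peak Cmax,ss = C₀·R ≈ 20.914 × 4.2955 ≈ 89.836 mcg/mL.
Peak 89.8 mcg/mL vs MTC 101 mcg/mL: below toxic threshold.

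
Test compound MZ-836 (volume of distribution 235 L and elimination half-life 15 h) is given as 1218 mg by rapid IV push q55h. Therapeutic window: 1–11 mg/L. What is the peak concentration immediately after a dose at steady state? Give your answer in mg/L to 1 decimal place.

τ/t½ = 55/15 ≈ 3.6667, so fraction remaining f = (1/2)^(55/15) ≈ 0.0787.
Accumulation ratio R = 1/(1 − f) ≈ 1/0.9213 ≈ 1.0854.
Each bolus raises the concentration by D/Vd = 1218/235 ≈ 5.183 mg/L.
Steady-state peak Cmax,ss = C₀·R ≈ 5.183 × 1.0854 ≈ 5.626 mg/L.
Peak 5.6 mg/L vs MTC 11 mg/L: below toxic threshold.

5.6 mg/L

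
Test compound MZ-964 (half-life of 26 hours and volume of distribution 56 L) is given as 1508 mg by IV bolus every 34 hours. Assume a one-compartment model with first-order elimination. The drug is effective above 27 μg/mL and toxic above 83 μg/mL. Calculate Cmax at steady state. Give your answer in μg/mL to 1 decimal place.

τ/t½ = 34/26 ≈ 1.3077, so fraction remaining f = (1/2)^(34/26) ≈ 0.4040.
Accumulation ratio R = 1/(1 − f) ≈ 1/0.5960 ≈ 1.6779.
Each bolus raises the concentration by D/Vd = 1508/56 ≈ 26.929 μg/mL.
Steady-state peak Cmax,ss = C₀·R ≈ 26.929 × 1.6779 ≈ 45.184 μg/mL.
Peak 45.2 μg/mL vs MTC 83 μg/mL: below toxic threshold.

45.2 μg/mL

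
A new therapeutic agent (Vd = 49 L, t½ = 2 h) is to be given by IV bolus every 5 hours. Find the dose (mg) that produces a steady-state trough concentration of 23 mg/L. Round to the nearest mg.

5248 mg

τ/t½ = 5/2 ≈ 2.5, so f = (1/2)^(5/2) ≈ 0.176777.
Cmin,ss = (D/Vd)·f/(1−f), so D = Cmin,ss·Vd·(1−f)/f.
D = 23 × 49 × (1−f)/f ≈ 23 × 49 × 4.65684 ≈ 5248.26 mg.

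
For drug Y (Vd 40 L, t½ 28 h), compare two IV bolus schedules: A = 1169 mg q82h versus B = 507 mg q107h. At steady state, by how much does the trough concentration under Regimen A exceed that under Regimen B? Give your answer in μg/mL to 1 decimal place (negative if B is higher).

3.5 μg/mL

Regimen A: f = (1/2)^(82/28) ≈ 0.1313; Cmin,ss = (1169/40)·f/(1−f) ≈ 4.417 μg/mL.
Regimen B: f = (1/2)^(107/28) ≈ 0.0707; Cmin,ss = (507/40)·f/(1−f) ≈ 0.964 μg/mL.
Difference ≈ 4.417 − 0.964 ≈ 3.453 μg/mL.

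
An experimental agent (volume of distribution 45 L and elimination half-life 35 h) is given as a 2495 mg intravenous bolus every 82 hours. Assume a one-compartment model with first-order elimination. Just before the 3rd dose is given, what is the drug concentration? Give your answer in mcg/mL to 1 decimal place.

f = (1/2)^(τ/t½) = (1/2)^(82/35) ≈ 0.1971.
C₀ = D/Vd = 2495/45 ≈ 55.444 mcg/mL.
Before the 3rd dose, 2 doses have been given. Superposition: Cmin = C₀·(f + f²).
≈ 55.444 × (0.1971 + 0.0388) ≈ 55.444 × 0.2359 ≈ 13.079 mcg/mL.

13.1 mcg/mL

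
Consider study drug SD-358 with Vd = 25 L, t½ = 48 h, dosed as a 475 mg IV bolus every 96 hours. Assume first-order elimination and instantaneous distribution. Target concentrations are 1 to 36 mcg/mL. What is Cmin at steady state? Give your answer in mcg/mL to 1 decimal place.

τ = 96 h = 2 half-lives, so f = (1/2)^2 = 0.25.
Accumulation ratio R = 1/(1 − f) = 1/0.75 = 4/3.
Single-dose peak C₀ = D/Vd = 475/25 = 19 mcg/mL.
Steady-state peak Cmax,ss = C₀·R = 19 × 4/3 ≈ 25.333 mcg/mL.
Steady-state trough Cmin,ss = Cmax,ss·f ≈ 25.333 × 0.25 ≈ 6.333 mcg/mL.
Trough 6.3 mcg/mL vs MEC 1 mcg/mL: adequate.

6.3 mcg/mL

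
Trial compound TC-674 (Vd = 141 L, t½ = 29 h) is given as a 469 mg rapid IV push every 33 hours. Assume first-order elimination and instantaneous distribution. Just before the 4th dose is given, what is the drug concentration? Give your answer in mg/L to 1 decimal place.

f = (1/2)^(τ/t½) = (1/2)^(33/29) ≈ 0.4544.
C₀ = D/Vd = 469/141 ≈ 3.326 mg/L.
Before the 4th dose, 3 doses have been given. Superposition: Cmin = C₀·(f + f² + … + f^3).
≈ 3.326 × (0.4544 + 0.2065 + 0.0938) ≈ 3.326 × 0.7547 ≈ 2.510 mg/L.

2.5 mg/L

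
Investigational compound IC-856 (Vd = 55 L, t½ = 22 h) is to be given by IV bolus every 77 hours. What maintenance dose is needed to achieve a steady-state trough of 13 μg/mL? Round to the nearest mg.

7374 mg

τ/t½ = 77/22 ≈ 3.5, so f = (1/2)^(77/22) ≈ 0.088388.
Cmin,ss = (D/Vd)·f/(1−f), so D = Cmin,ss·Vd·(1−f)/f.
D = 13 × 55 × (1−f)/f ≈ 13 × 55 × 10.31375 ≈ 7374.33 mg.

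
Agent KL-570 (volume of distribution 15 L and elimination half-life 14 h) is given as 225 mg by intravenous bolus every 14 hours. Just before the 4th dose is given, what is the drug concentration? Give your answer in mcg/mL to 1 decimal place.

f = (1/2)^(τ/t½) = (1/2)^(14/14) ≈ 0.5000.
C₀ = D/Vd = 225/15 ≈ 15.000 mcg/mL.
Before the 4th dose, 3 doses have been given. Superposition: Cmin = C₀·(f + f² + … + f^3).
≈ 15.000 × (0.5000 + 0.2500 + 0.1250) ≈ 15.000 × 0.8750 ≈ 13.125 mcg/mL.

13.1 mcg/mL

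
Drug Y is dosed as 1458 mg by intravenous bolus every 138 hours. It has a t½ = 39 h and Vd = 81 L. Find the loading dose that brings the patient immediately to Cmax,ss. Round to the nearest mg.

f = (1/2)^(138/39) ≈ 0.086063; accumulation ratio R = 1/(1−f) ≈ 1.09417.
Loading dose to hit Cmax,ss on first dose: D_load = D_maint·R ≈ 1458 × 1.09417 ≈ 1595.30 mg.

1595 mg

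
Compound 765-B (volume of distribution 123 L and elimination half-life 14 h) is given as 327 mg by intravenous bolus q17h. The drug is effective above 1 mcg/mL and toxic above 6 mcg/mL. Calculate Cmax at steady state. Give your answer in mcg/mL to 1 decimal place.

4.7 mcg/mL

k = ln2/t½ = ln2/14 ≈ 0.049511 h⁻¹; fraction remaining f = e^(−kτ) = e^(−0.049511×17) ≈ 0.4310.
At steady state, accumulation factor R = 1/(1 − e^(−kτ)) ≈ 1.7575.
Single-dose peak C₀ = D/Vd = 327/123 ≈ 2.659 mcg/mL.
Steady-state peak Cmax,ss = C₀·R ≈ 2.659 × 1.7575 ≈ 4.673 mcg/mL.
Peak 4.7 mcg/mL vs MTC 6 mcg/mL: below toxic threshold.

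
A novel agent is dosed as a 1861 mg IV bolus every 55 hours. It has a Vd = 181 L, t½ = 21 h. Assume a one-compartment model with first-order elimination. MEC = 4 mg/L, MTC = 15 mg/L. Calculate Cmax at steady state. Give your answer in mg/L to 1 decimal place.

k = ln2/t½ = ln2/21 ≈ 0.033007 h⁻¹; fraction remaining f = e^(−kτ) = e^(−0.033007×55) ≈ 0.1628.
Accumulation ratio R = 1/(1 − f) ≈ 1/0.8372 ≈ 1.1945.
Single-dose peak C₀ = D/Vd = 1861/181 ≈ 10.282 mg/L.
Cmax,ss = C₀/(1 − f) ≈ 10.282/0.8372 ≈ 12.281 mg/L.
Peak 12.3 mg/L vs MTC 15 mg/L: below toxic threshold.

12.3 mg/L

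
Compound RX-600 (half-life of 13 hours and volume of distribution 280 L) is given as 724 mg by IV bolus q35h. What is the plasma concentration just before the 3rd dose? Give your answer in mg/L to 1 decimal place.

f = (1/2)^(τ/t½) = (1/2)^(35/13) ≈ 0.1547.
C₀ = D/Vd = 724/280 ≈ 2.586 mg/L.
Before the 3rd dose, 2 doses have been given. Superposition: Cmin = C₀·(f + f²).
≈ 2.586 × (0.1547 + 0.0239) ≈ 2.586 × 0.1786 ≈ 0.462 mg/L.

0.5 mg/L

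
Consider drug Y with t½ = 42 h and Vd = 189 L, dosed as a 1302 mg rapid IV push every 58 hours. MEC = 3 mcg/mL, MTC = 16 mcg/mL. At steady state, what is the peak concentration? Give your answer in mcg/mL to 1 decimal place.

Over one 58-h interval, 58/42 ≈ 1.381 half-lives elapse, leaving f ≈ 0.3840 of each dose.
At steady state, accumulation factor R = 1/(1 − e^(−kτ)) ≈ 1.6234.
Single-dose peak C₀ = D/Vd = 1302/189 ≈ 6.889 mcg/mL.
Steady-state peak Cmax,ss = C₀·R ≈ 6.889 × 1.6234 ≈ 11.184 mcg/mL.
Peak 11.2 mcg/mL vs MTC 16 mcg/mL: below toxic threshold.

11.2 mcg/mL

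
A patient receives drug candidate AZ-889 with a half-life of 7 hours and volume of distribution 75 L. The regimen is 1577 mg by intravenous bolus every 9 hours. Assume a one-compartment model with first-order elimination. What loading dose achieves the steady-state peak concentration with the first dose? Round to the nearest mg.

f = (1/2)^(9/7) ≈ 0.410168; accumulation ratio R = 1/(1−f) ≈ 1.69540.
Loading dose to hit Cmax,ss on first dose: D_load = D_maint·R ≈ 1577 × 1.69540 ≈ 2673.65 mg.

2674 mg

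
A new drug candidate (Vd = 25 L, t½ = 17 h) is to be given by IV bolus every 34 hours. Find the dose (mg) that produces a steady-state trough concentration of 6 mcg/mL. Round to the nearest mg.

τ/t½ = 34/17 ≈ 2, so f = (1/2)^(34/17) ≈ 0.250000.
Cmin,ss = (D/Vd)·f/(1−f), so D = Cmin,ss·Vd·(1−f)/f.
D = 6 × 25 × (1−f)/f ≈ 6 × 25 × 3.00000 ≈ 450.00 mg.

450 mg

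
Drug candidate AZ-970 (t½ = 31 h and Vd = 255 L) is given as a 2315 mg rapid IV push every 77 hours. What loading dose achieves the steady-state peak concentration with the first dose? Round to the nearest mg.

f = (1/2)^(77/31) ≈ 0.178764; accumulation ratio R = 1/(1−f) ≈ 1.21768.
Loading dose to hit Cmax,ss on first dose: D_load = D_maint·R ≈ 2315 × 1.21768 ≈ 2818.93 mg.

2819 mg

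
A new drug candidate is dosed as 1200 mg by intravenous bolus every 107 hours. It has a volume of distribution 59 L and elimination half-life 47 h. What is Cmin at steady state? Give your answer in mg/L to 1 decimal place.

5.3 mg/L

Over one 107-h interval, 107/47 ≈ 2.2766 half-lives elapse, leaving f ≈ 0.2064 of each dose.
At steady state, accumulation factor R = 1/(1 − e^(−kτ)) ≈ 1.2601.
Single-dose peak C₀ = D/Vd = 1200/59 ≈ 20.339 mg/L.
Cmax,ss = C₀/(1 − f) ≈ 20.339/0.7936 ≈ 25.629 mg/L.
Steady-state trough Cmin,ss = Cmax,ss·f ≈ 25.629 × 0.2064 ≈ 5.290 mg/L.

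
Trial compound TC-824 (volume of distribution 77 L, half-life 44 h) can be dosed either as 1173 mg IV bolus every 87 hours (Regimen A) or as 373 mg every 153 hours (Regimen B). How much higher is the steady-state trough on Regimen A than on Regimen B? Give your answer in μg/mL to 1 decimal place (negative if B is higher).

Regimen A: f = (1/2)^(87/44) ≈ 0.2540; Cmin,ss = (1173/77)·f/(1−f) ≈ 5.187 μg/mL.
Regimen B: f = (1/2)^(153/44) ≈ 0.0898; Cmin,ss = (373/77)·f/(1−f) ≈ 0.478 μg/mL.
Difference ≈ 5.187 − 0.478 ≈ 4.709 μg/mL.

4.7 μg/mL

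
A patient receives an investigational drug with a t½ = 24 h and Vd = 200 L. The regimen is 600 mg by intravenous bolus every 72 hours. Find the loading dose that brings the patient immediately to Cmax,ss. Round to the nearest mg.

f = (1/2)^(72/24) ≈ 0.125000; accumulation ratio R = 1/(1−f) ≈ 1.14286.
Loading dose to hit Cmax,ss on first dose: D_load = D_maint·R ≈ 600 × 1.14286 ≈ 685.72 mg.

686 mg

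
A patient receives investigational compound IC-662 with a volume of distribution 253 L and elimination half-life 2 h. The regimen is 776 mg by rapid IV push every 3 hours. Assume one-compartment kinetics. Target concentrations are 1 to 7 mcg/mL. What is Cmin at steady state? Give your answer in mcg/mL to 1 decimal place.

1.7 mcg/mL

k = ln2/t½ = ln2/2 ≈ 0.346574 h⁻¹; fraction remaining f = e^(−kτ) = e^(−0.346574×3) ≈ 0.3536.
Each bolus raises the concentration by D/Vd = 776/253 ≈ 3.067 mcg/mL.
Steady-state trough Cmin,ss = C₀·f/(1−f) ≈ 3.067 × 0.3536/0.6464 ≈ 1.678 mcg/mL.
Trough 1.7 mcg/mL vs MEC 1 mcg/mL: adequate.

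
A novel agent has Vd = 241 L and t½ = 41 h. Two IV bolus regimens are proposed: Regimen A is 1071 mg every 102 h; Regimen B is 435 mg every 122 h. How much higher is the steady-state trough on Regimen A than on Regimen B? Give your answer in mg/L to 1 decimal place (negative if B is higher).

Regimen A: f = (1/2)^(102/41) ≈ 0.1783; Cmin,ss = (1071/241)·f/(1−f) ≈ 0.964 mg/L.
Regimen B: f = (1/2)^(122/41) ≈ 0.1271; Cmin,ss = (435/241)·f/(1−f) ≈ 0.263 mg/L.
Difference ≈ 0.964 − 0.263 ≈ 0.701 mg/L.

0.7 mg/L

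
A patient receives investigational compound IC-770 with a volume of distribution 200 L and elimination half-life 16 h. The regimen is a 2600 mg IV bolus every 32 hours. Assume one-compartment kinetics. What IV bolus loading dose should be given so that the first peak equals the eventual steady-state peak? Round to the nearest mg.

f = (1/2)^(32/16) ≈ 0.250000; accumulation ratio R = 1/(1−f) ≈ 1.33333.
Loading dose to hit Cmax,ss on first dose: D_load = D_maint·R ≈ 2600 × 1.33333 ≈ 3466.66 mg.

3467 mg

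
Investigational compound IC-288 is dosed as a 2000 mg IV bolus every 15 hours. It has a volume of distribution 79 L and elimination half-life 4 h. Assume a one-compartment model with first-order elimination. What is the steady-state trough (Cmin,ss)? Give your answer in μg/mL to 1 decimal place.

2.0 μg/mL

Over one 15-h interval, 15/4 ≈ 3.75 half-lives elapse, leaving f ≈ 0.0743 of each dose.
At steady state, accumulation factor R = 1/(1 − e^(−kτ)) ≈ 1.0803.
Each bolus raises the concentration by D/Vd = 2000/79 ≈ 25.316 μg/mL.
Cmax,ss = C₀/(1 − f) ≈ 25.316/0.9257 ≈ 27.348 μg/mL.
Steady-state trough Cmin,ss = Cmax,ss·f ≈ 27.348 × 0.0743 ≈ 2.032 μg/mL.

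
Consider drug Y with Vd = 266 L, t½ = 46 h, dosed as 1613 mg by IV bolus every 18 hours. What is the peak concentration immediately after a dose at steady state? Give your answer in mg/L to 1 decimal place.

k = ln2/t½ = ln2/46 ≈ 0.015068 h⁻¹; fraction remaining f = e^(−kτ) = e^(−0.015068×18) ≈ 0.7624.
At steady state, accumulation factor R = 1/(1 − e^(−kτ)) ≈ 4.2088.
Single-dose peak C₀ = D/Vd = 1613/266 ≈ 6.064 mg/L.
Cmax,ss = C₀/(1 − f) ≈ 6.064/0.2376 ≈ 25.522 mg/L.

25.5 mg/L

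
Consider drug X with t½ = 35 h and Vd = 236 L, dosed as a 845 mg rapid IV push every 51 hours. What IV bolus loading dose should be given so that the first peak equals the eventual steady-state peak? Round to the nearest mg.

1329 mg

f = (1/2)^(51/35) ≈ 0.364214; accumulation ratio R = 1/(1−f) ≈ 1.57286.
Loading dose to hit Cmax,ss on first dose: D_load = D_maint·R ≈ 845 × 1.57286 ≈ 1329.07 mg.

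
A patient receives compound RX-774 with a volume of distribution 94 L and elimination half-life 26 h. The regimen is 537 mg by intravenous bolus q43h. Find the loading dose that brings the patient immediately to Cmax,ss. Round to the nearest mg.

f = (1/2)^(43/26) ≈ 0.317792; accumulation ratio R = 1/(1−f) ≈ 1.46583.
Loading dose to hit Cmax,ss on first dose: D_load = D_maint·R ≈ 537 × 1.46583 ≈ 787.15 mg.

787 mg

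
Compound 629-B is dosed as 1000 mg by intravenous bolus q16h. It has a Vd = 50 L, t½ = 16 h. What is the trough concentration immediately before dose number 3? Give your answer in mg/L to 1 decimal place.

15.0 mg/L

f = (1/2)^(τ/t½) = (1/2)^(16/16) ≈ 0.5000.
C₀ = D/Vd = 1000/50 ≈ 20.000 mg/L.
Before the 3rd dose, 2 doses have been given. Superposition: Cmin = C₀·(f + f²).
≈ 20.000 × (0.5000 + 0.2500) ≈ 20.000 × 0.7500 ≈ 15.000 mg/L.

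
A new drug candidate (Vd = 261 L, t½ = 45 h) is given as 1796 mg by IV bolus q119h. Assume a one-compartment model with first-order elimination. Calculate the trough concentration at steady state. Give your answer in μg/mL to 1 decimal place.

1.3 μg/mL

τ/t½ = 119/45 ≈ 2.6444, so fraction remaining f = (1/2)^(119/45) ≈ 0.1599.
Single-dose peak C₀ = D/Vd = 1796/261 ≈ 6.881 μg/mL.
Steady-state trough Cmin,ss = C₀·f/(1−f) ≈ 6.881 × 0.1599/0.8401 ≈ 1.310 μg/mL.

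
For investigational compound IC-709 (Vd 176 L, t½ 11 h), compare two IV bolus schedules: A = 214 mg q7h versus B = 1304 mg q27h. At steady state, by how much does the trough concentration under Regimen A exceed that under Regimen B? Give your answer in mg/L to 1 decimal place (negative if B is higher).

0.5 mg/L

Regimen A: f = (1/2)^(7/11) ≈ 0.6433; Cmin,ss = (214/176)·f/(1−f) ≈ 2.193 mg/L.
Regimen B: f = (1/2)^(27/11) ≈ 0.1824; Cmin,ss = (1304/176)·f/(1−f) ≈ 1.653 mg/L.
Difference ≈ 2.193 − 1.653 ≈ 0.540 mg/L.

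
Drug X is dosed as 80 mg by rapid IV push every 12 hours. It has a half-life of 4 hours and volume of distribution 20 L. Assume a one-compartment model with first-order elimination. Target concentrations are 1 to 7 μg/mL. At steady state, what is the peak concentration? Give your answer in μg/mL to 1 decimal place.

4.6 μg/mL

τ = 12 h = 3 half-lives, so f = (1/2)^3 = 0.125.
At steady state, R = 1/(1 − 0.125) = 8/7.
Single-dose peak C₀ = D/Vd = 80/20 = 4 μg/mL.
Steady-state peak Cmax,ss = C₀·R = 4 × 8/7 ≈ 4.571 μg/mL.
Peak 4.6 μg/mL vs MTC 7 μg/mL: below toxic threshold.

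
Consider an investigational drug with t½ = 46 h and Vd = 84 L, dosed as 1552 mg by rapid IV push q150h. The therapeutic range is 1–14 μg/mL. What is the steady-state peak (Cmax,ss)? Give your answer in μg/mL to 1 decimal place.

20.6 μg/mL

τ/t½ = 150/46 ≈ 3.2609, so fraction remaining f = (1/2)^(150/46) ≈ 0.1043.
Accumulation ratio R = 1/(1 − f) ≈ 1/0.8957 ≈ 1.1164.
Each bolus raises the concentration by D/Vd = 1552/84 ≈ 18.476 μg/mL.
Steady-state peak Cmax,ss = C₀·R ≈ 18.476 × 1.1164 ≈ 20.627 μg/mL.
Peak 20.6 μg/mL vs MTC 14 μg/mL: exceeds toxic threshold.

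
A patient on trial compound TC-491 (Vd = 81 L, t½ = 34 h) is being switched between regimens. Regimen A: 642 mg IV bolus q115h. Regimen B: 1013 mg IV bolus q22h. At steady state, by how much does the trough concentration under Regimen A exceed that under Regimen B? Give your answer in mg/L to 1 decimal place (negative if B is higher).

Regimen A: f = (1/2)^(115/34) ≈ 0.0959; Cmin,ss = (642/81)·f/(1−f) ≈ 0.841 mg/L.
Regimen B: f = (1/2)^(22/34) ≈ 0.6386; Cmin,ss = (1013/81)·f/(1−f) ≈ 22.099 mg/L.
Difference ≈ 0.841 − 22.099 ≈ -21.258 mg/L.

-21.3 mg/L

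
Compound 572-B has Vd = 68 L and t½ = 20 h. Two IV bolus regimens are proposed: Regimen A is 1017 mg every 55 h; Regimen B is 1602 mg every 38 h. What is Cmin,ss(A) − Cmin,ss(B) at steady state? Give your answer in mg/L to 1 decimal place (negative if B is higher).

Regimen A: f = (1/2)^(55/20) ≈ 0.1487; Cmin,ss = (1017/68)·f/(1−f) ≈ 2.612 mg/L.
Regimen B: f = (1/2)^(38/20) ≈ 0.2679; Cmin,ss = (1602/68)·f/(1−f) ≈ 8.621 mg/L.
Difference ≈ 2.612 − 8.621 ≈ -6.009 mg/L.

-6.0 mg/L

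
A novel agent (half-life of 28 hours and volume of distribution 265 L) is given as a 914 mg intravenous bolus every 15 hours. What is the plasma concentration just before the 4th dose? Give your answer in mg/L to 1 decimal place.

f = (1/2)^(τ/t½) = (1/2)^(15/28) ≈ 0.6898.
C₀ = D/Vd = 914/265 ≈ 3.449 mg/L.
Before the 4th dose, 3 doses have been given. Superposition: Cmin = C₀·(f + f² + … + f^3).
≈ 3.449 × (0.6898 + 0.4758 + 0.3282) ≈ 3.449 × 1.4938 ≈ 5.152 mg/L.

5.2 mg/L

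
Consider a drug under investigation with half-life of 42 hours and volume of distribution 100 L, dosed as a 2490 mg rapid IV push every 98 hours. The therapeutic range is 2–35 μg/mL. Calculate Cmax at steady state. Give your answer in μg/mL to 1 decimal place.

τ/t½ = 98/42 ≈ 2.3333, so fraction remaining f = (1/2)^(98/42) ≈ 0.1984.
At steady state, accumulation factor R = 1/(1 − e^(−kτ)) ≈ 1.2475.
Single-dose peak C₀ = D/Vd = 2490/100 ≈ 24.900 μg/mL.
Cmax,ss = C₀/(1 − f) ≈ 24.900/0.8016 ≈ 31.063 μg/mL.
Peak 31.1 μg/mL vs MTC 35 μg/mL: below toxic threshold.

31.1 μg/mL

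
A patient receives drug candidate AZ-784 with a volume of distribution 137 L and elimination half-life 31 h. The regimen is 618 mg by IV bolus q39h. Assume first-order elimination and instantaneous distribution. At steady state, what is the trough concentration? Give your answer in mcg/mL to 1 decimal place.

3.2 mcg/mL

τ/t½ = 39/31 ≈ 1.2581, so fraction remaining f = (1/2)^(39/31) ≈ 0.4181.
At steady state, accumulation factor R = 1/(1 − e^(−kτ)) ≈ 1.7185.
Single-dose peak C₀ = D/Vd = 618/137 ≈ 4.511 mcg/mL.
Steady-state peak Cmax,ss = C₀·R ≈ 4.511 × 1.7185 ≈ 7.752 mcg/mL.
Steady-state trough Cmin,ss = Cmax,ss·f ≈ 7.752 × 0.4181 ≈ 3.241 mcg/mL.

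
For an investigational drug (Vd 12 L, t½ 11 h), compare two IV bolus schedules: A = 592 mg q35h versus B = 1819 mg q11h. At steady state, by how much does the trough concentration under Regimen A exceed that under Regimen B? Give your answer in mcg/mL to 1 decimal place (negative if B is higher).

-145.5 mcg/mL

Regimen A: f = (1/2)^(35/11) ≈ 0.1102; Cmin,ss = (592/12)·f/(1−f) ≈ 6.110 mcg/mL.
Regimen B: f = (1/2)^(11/11) ≈ 0.5000; Cmin,ss = (1819/12)·f/(1−f) ≈ 151.583 mcg/mL.
Difference ≈ 6.110 − 151.583 ≈ -145.473 mcg/mL.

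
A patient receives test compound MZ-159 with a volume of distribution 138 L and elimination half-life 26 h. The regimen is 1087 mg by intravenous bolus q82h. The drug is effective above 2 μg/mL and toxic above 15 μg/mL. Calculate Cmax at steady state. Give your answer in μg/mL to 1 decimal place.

τ/t½ = 82/26 ≈ 3.1538, so fraction remaining f = (1/2)^(82/26) ≈ 0.1124.
Accumulation ratio R = 1/(1 − f) ≈ 1/0.8876 ≈ 1.1266.
Each bolus raises the concentration by D/Vd = 1087/138 ≈ 7.877 μg/mL.
Cmax,ss = C₀/(1 − f) ≈ 7.877/0.8876 ≈ 8.874 μg/mL.
Peak 8.9 μg/mL vs MTC 15 μg/mL: below toxic threshold.

8.9 μg/mL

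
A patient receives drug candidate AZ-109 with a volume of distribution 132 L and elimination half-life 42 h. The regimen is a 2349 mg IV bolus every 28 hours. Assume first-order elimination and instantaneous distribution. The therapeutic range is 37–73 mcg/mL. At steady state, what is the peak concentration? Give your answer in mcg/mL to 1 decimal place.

48.1 mcg/mL

τ/t½ = 28/42 ≈ 0.66667, so fraction remaining f = (1/2)^(28/42) ≈ 0.6300.
At steady state, accumulation factor R = 1/(1 − e^(−kτ)) ≈ 2.7027.
Single-dose peak C₀ = D/Vd = 2349/132 ≈ 17.795 mcg/mL.
Cmax,ss = C₀/(1 − f) ≈ 17.795/0.3700 ≈ 48.095 mcg/mL.
Peak 48.1 mcg/mL vs MTC 73 mcg/mL: below toxic threshold.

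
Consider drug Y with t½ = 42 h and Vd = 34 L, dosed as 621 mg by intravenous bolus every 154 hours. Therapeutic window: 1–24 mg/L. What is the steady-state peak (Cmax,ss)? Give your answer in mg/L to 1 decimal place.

19.8 mg/L

Over one 154-h interval, 154/42 ≈ 3.6667 half-lives elapse, leaving f ≈ 0.0787 of each dose.
Accumulation ratio R = 1/(1 − f) ≈ 1/0.9213 ≈ 1.0854.
Single-dose peak C₀ = D/Vd = 621/34 ≈ 18.265 mg/L.
Steady-state peak Cmax,ss = C₀·R ≈ 18.265 × 1.0854 ≈ 19.825 mg/L.
Peak 19.8 mg/L vs MTC 24 mg/L: below toxic threshold.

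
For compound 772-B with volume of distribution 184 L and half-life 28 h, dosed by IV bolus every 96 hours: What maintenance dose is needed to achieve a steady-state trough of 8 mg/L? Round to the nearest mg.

14377 mg

τ/t½ = 96/28 ≈ 3.4286, so f = (1/2)^(96/28) ≈ 0.092875.
Cmin,ss = (D/Vd)·f/(1−f), so D = Cmin,ss·Vd·(1−f)/f.
D = 8 × 184 × (1−f)/f ≈ 8 × 184 × 9.76716 ≈ 14377.26 mg.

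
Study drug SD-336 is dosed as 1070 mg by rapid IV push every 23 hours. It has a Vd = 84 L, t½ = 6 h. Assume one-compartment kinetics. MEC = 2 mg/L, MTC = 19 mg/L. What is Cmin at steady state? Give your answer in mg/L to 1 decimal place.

1.0 mg/L

k = ln2/t½ = ln2/6 ≈ 0.115525 h⁻¹; fraction remaining f = e^(−kτ) = e^(−0.115525×23) ≈ 0.0702.
Accumulation ratio R = 1/(1 − f) ≈ 1/0.9298 ≈ 1.0755.
Each bolus raises the concentration by D/Vd = 1070/84 ≈ 12.738 mg/L.
Cmax,ss = C₀/(1 − f) ≈ 12.738/0.9298 ≈ 13.700 mg/L.
One interval later, Cmin,ss = Cmax,ss·e^(−kτ) ≈ 13.700 × 0.0702 ≈ 0.962 mg/L.
Trough 1.0 mg/L vs MEC 2 mg/L: subtherapeutic.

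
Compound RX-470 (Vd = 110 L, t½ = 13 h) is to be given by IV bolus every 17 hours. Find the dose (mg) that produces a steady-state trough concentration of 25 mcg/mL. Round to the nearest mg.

τ/t½ = 17/13 ≈ 1.3077, so f = (1/2)^(17/13) ≈ 0.403967.
Cmin,ss = (D/Vd)·f/(1−f), so D = Cmin,ss·Vd·(1−f)/f.
D = 25 × 110 × (1−f)/f ≈ 25 × 110 × 1.47545 ≈ 4057.49 mg.

4057 mg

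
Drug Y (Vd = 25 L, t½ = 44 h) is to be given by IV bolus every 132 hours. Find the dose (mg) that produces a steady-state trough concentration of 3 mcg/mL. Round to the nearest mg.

τ/t½ = 132/44 ≈ 3, so f = (1/2)^(132/44) ≈ 0.125000.
Cmin,ss = (D/Vd)·f/(1−f), so D = Cmin,ss·Vd·(1−f)/f.
D = 3 × 25 × (1−f)/f ≈ 3 × 25 × 7.00000 ≈ 525.00 mg.

525 mg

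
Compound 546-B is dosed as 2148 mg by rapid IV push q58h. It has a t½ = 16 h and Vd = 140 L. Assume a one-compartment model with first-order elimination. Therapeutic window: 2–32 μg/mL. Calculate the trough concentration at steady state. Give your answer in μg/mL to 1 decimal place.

Over one 58-h interval, 58/16 ≈ 3.625 half-lives elapse, leaving f ≈ 0.0811 of each dose.
At steady state, accumulation factor R = 1/(1 − e^(−kτ)) ≈ 1.0883.
Single-dose peak C₀ = D/Vd = 2148/140 ≈ 15.343 μg/mL.
Cmax,ss = C₀/(1 − f) ≈ 15.343/0.9189 ≈ 16.697 μg/mL.
Steady-state trough Cmin,ss = Cmax,ss·f ≈ 16.697 × 0.0811 ≈ 1.354 μg/mL.
Trough 1.4 μg/mL vs MEC 2 μg/mL: subtherapeutic.

1.4 μg/mL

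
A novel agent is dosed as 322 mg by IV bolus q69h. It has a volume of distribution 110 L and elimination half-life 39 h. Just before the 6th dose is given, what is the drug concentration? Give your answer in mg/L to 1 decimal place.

1.2 mg/L

f = (1/2)^(τ/t½) = (1/2)^(69/39) ≈ 0.2934.
C₀ = D/Vd = 322/110 ≈ 2.927 mg/L.
Before the 6th dose, 5 doses have been given. Superposition: Cmin = C₀·(f + f² + … + f^5).
≈ 2.927 × (0.2934 + 0.0861 + 0.0253 + 0.0074 + 0.0022) ≈ 2.927 × 0.4144 ≈ 1.213 mg/L.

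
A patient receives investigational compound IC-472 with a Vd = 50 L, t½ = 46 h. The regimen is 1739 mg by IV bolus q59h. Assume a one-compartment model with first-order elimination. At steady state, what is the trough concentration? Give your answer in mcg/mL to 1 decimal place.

Over one 59-h interval, 59/46 ≈ 1.2826 half-lives elapse, leaving f ≈ 0.4111 of each dose.
Single-dose peak C₀ = D/Vd = 1739/50 ≈ 34.780 mcg/mL.
Steady-state trough Cmin,ss = C₀·f/(1−f) ≈ 34.780 × 0.4111/0.5889 ≈ 24.279 mcg/mL.

24.3 mcg/mL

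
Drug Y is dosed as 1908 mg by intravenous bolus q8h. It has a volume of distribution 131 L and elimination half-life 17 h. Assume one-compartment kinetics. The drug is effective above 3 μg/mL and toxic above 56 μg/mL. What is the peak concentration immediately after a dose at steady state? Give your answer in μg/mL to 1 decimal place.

52.3 μg/mL

Over one 8-h interval, 8/17 ≈ 0.47059 half-lives elapse, leaving f ≈ 0.7217 of each dose.
At steady state, accumulation factor R = 1/(1 − e^(−kτ)) ≈ 3.5932.
Each bolus raises the concentration by D/Vd = 1908/131 ≈ 14.565 μg/mL.
Cmax,ss = C₀/(1 − f) ≈ 14.565/0.2783 ≈ 52.336 μg/mL.
Peak 52.3 μg/mL vs MTC 56 μg/mL: below toxic threshold.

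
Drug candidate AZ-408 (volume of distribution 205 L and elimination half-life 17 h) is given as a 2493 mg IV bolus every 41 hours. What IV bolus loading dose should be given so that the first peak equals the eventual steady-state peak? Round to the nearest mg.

f = (1/2)^(41/17) ≈ 0.187926; accumulation ratio R = 1/(1−f) ≈ 1.23141.
Loading dose to hit Cmax,ss on first dose: D_load = D_maint·R ≈ 2493 × 1.23141 ≈ 3069.91 mg.

3070 mg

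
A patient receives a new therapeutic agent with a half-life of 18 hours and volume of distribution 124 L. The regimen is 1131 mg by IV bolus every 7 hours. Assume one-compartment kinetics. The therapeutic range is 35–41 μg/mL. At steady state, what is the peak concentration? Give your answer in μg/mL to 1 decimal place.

38.6 μg/mL

τ/t½ = 7/18 ≈ 0.38889, so fraction remaining f = (1/2)^(7/18) ≈ 0.7637.
At steady state, accumulation factor R = 1/(1 − e^(−kτ)) ≈ 4.2319.
Each bolus raises the concentration by D/Vd = 1131/124 ≈ 9.121 μg/mL.
Steady-state peak Cmax,ss = C₀·R ≈ 9.121 × 4.2319 ≈ 38.599 μg/mL.
Peak 38.6 μg/mL vs MTC 41 μg/mL: below toxic threshold.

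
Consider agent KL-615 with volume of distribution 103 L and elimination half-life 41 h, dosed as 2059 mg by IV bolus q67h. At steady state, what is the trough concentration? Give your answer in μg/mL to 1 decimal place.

τ/t½ = 67/41 ≈ 1.6341, so fraction remaining f = (1/2)^(67/41) ≈ 0.3222.
Single-dose peak C₀ = D/Vd = 2059/103 ≈ 19.990 μg/mL.
Steady-state trough Cmin,ss = C₀·f/(1−f) ≈ 19.990 × 0.3222/0.6778 ≈ 9.502 μg/mL.

9.5 μg/mL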